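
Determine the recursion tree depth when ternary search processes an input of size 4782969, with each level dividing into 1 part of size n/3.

For divide and conquer with division factor 3:

Problem sizes at each level:
Level 0: 4782969
Level 1: 1594323
Level 2: 531441
Level 3: 177147
Level 4: 59049
Level 5: 19683
Level 6: 6561
Level 7: 2187
Level 8: 729
Level 9: 243
Level 10: 81
Level 11: 27
Level 12: 9
Level 13: 3
Level 14: 1

The root is level 0 and the size-1 base case is level 14 (the tree spans levels 0 through 14, i.e. 15 levels counting the root), so the depth is the number of divisions: log_3(4782969) = 14

The recursion tree depth is log_3(4782969) = 14. At each level, the problem size is divided by 3, so it takes 14 divisions to reduce to a base case of size 1. The algorithm makes 1 recursive call at each level.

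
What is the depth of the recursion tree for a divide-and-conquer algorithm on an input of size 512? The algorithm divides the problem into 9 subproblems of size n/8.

For divide and conquer with division factor 8:

Problem sizes at each level:
Level 0: 512
Level 1: 64
Level 2: 8
Level 3: 1

The root is level 0 and the size-1 base case is level 3 (the tree spans levels 0 through 3, i.e. 4 levels counting the root), so the depth is the number of divisions: log_8(512) = 3

The recursion tree depth is log_8(512) = 3. At each level, the problem size is divided by 8, so it takes 3 divisions to reduce to a base case of size 1. The algorithm makes 9 recursive calls at each level.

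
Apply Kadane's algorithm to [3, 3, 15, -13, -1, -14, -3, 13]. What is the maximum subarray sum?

Using Kadane's algorithm on [3, 3, 15, -13, -1, -14, -3, 13]:

Scanning through the array:
Position 1 (value 3): max_ending_here = 6, max_so_far = 6
Position 2 (value 15): max_ending_here = 21, max_so_far = 21
Position 3 (value -13): max_ending_here = 8, max_so_far = 21
Position 4 (value -1): max_ending_here = 7, max_so_far = 21
Position 5 (value -14): max_ending_here = -7, max_so_far = 21
Position 6 (value -3): max_ending_here = -3, max_so_far = 21
Position 7 (value 13): max_ending_here = 13, max_so_far = 21

Maximum subarray: [3, 3, 15]
Maximum sum: 21

The maximum subarray is [3, 3, 15] with sum 21. This subarray runs from index 0 to index 2.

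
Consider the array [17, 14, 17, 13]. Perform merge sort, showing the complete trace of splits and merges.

Merge sort trace:

Split: [17, 14, 17, 13] -> [17, 14] and [17, 13]
  Split: [17, 14] -> [17] and [14]
  Merge: [17] + [14] -> [14, 17]
  Split: [17, 13] -> [17] and [13]
  Merge: [17] + [13] -> [13, 17]
Merge: [14, 17] + [13, 17] -> [13, 14, 17, 17]

Final sorted array: [13, 14, 17, 17]

The merge sort proceeds by recursively splitting the array and merging sorted halves.
After all merges, the sorted array is [13, 14, 17, 17].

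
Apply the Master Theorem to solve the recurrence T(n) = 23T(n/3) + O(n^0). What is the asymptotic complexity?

Master Theorem for T(n) = 23T(n/3) + O(n^0):

a = 23, b = 3, c = 0
log_b(a) = log_3(23) = 2.8540

Case 1: c = 0 < log_3(23) = 2.8540
T(n) = O(n^(log_3 23))

For T(n) = 23T(n/3) + O(n^0): log_3(23) = 2.8540. This is Case 1 of the Master Theorem (c < log_b(a), work dominated by leaves), giving O(n^(log_3 23)).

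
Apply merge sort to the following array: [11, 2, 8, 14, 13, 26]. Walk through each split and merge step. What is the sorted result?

Merge sort trace:

Split: [11, 2, 8, 14, 13, 26] -> [11, 2, 8] and [14, 13, 26]
  Split: [11, 2, 8] -> [11] and [2, 8]
    Split: [2, 8] -> [2] and [8]
    Merge: [2] + [8] -> [2, 8]
  Merge: [11] + [2, 8] -> [2, 8, 11]
  Split: [14, 13, 26] -> [14] and [13, 26]
    Split: [13, 26] -> [13] and [26]
    Merge: [13] + [26] -> [13, 26]
  Merge: [14] + [13, 26] -> [13, 14, 26]
Merge: [2, 8, 11] + [13, 14, 26] -> [2, 8, 11, 13, 14, 26]

Final sorted array: [2, 8, 11, 13, 14, 26]

The merge sort proceeds by recursively splitting the array and merging sorted halves.
After all merges, the sorted array is [2, 8, 11, 13, 14, 26].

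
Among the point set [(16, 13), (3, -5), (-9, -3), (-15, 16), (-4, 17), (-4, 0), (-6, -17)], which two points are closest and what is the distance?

Computing all pairwise distances among 7 points:

d((16, 13), (3, -5)) = 22.2036
d((16, 13), (-9, -3)) = 29.6816
d((16, 13), (-15, 16)) = 31.1448
d((16, 13), (-4, 17)) = 20.3961
d((16, 13), (-4, 0)) = 23.8537
d((16, 13), (-6, -17)) = 37.2022
d((3, -5), (-9, -3)) = 12.1655
d((3, -5), (-15, 16)) = 27.6586
d((3, -5), (-4, 17)) = 23.0868
d((3, -5), (-4, 0)) = 8.6023
d((3, -5), (-6, -17)) = 15.0
d((-9, -3), (-15, 16)) = 19.9249
d((-9, -3), (-4, 17)) = 20.6155
d((-9, -3), (-4, 0)) = 5.831 <-- minimum
d((-9, -3), (-6, -17)) = 14.3178
d((-15, 16), (-4, 17)) = 11.0454
d((-15, 16), (-4, 0)) = 19.4165
d((-15, 16), (-6, -17)) = 34.2053
d((-4, 17), (-4, 0)) = 17.0
d((-4, 17), (-6, -17)) = 34.0588
d((-4, 0), (-6, -17)) = 17.1172

Closest pair: (-9, -3) and (-4, 0) with distance 5.831

The closest pair is (-9, -3) and (-4, 0) with Euclidean distance 5.831. For 7 points, brute-force pairwise comparison is shown above. For large n, the divide-and-conquer algorithm (sort by x, recurse on halves, check the dividing strip) achieves O(n log n).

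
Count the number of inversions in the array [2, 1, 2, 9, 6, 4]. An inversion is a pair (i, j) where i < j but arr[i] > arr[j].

Finding inversions in [2, 1, 2, 9, 6, 4]:

(0, 1): arr[0]=2 > arr[1]=1
(3, 4): arr[3]=9 > arr[4]=6
(3, 5): arr[3]=9 > arr[5]=4
(4, 5): arr[4]=6 > arr[5]=4

Total inversions: 4

The array has 4 inversion(s): (0,1), (3,4), (3,5), (4,5). Each pair (i,j) satisfies i < j and arr[i] > arr[j].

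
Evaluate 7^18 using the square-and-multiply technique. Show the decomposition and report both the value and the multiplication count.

Computing 7^18 by squaring (build up from 7^1; each line after the first costs one multiplication):

7^1 = 7
7^2 = (7^1)^2 = 7^2 = 49
7^4 = (7^2)^2 = 49^2 = 2401
7^8 = (7^4)^2 = 2401^2 = 5764801
7^9 = 7 * 7^8 = 7 * 5764801 = 40353607
7^18 = (7^9)^2 = 40353607^2 = 1628413597910449

Result: 1628413597910449
Multiplications needed: 5 (5 lines after 7^1)

7^18 = 1628413597910449. Using exponentiation by squaring, this requires 5 multiplications. The key idea: if the exponent is even, square the half-power; if odd, multiply by the base once.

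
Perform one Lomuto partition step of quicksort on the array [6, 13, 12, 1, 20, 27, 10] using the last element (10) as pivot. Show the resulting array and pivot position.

Lomuto partition with pivot = 10:

Initial array: [6, 13, 12, 1, 20, 27, 10]

arr[0]=6 <= 10: swap with position 0, array becomes [6, 13, 12, 1, 20, 27, 10]
arr[1]=13 > 10: no swap
arr[2]=12 > 10: no swap
arr[3]=1 <= 10: swap with position 1, array becomes [6, 1, 12, 13, 20, 27, 10]
arr[4]=20 > 10: no swap
arr[5]=27 > 10: no swap

Place pivot at position 2: [6, 1, 10, 13, 20, 27, 12]
Pivot position: 2

After partitioning with pivot 10, the array becomes [6, 1, 10, 13, 20, 27, 12]. The pivot is placed at index 2. All elements to the left of the pivot are <= 10, and all elements to the right are > 10.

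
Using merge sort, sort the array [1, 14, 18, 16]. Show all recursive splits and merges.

Merge sort trace:

Split: [1, 14, 18, 16] -> [1, 14] and [18, 16]
  Split: [1, 14] -> [1] and [14]
  Merge: [1] + [14] -> [1, 14]
  Split: [18, 16] -> [18] and [16]
  Merge: [18] + [16] -> [16, 18]
Merge: [1, 14] + [16, 18] -> [1, 14, 16, 18]

Final sorted array: [1, 14, 16, 18]

The merge sort proceeds by recursively splitting the array and merging sorted halves.
After all merges, the sorted array is [1, 14, 16, 18].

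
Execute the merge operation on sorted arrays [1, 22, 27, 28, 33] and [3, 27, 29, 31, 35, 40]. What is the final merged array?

Merging process:

Compare 1 vs 3: take 1 from left. Merged: [1]
Compare 22 vs 3: take 3 from right. Merged: [1, 3]
Compare 22 vs 27: take 22 from left. Merged: [1, 3, 22]
Compare 27 vs 27: take 27 from left. Merged: [1, 3, 22, 27]
Compare 28 vs 27: take 27 from right. Merged: [1, 3, 22, 27, 27]
Compare 28 vs 29: take 28 from left. Merged: [1, 3, 22, 27, 27, 28]
Compare 33 vs 29: take 29 from right. Merged: [1, 3, 22, 27, 27, 28, 29]
Compare 33 vs 31: take 31 from right. Merged: [1, 3, 22, 27, 27, 28, 29, 31]
Compare 33 vs 35: take 33 from left. Merged: [1, 3, 22, 27, 27, 28, 29, 31, 33]
Append remaining from right: [35, 40]. Merged: [1, 3, 22, 27, 27, 28, 29, 31, 33, 35, 40]

Final merged array: [1, 3, 22, 27, 27, 28, 29, 31, 33, 35, 40]
Total comparisons: 9

The merged array is [1, 3, 22, 27, 27, 28, 29, 31, 33, 35, 40], requiring 9 comparisons. The merge step runs in O(n) time where n is the total number of elements.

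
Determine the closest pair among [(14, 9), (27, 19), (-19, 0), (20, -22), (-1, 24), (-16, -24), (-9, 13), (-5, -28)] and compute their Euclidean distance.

Computing all pairwise distances among 8 points:

d((14, 9), (27, 19)) = 16.4012
d((14, 9), (-19, 0)) = 34.2053
d((14, 9), (20, -22)) = 31.5753
d((14, 9), (-1, 24)) = 21.2132
d((14, 9), (-16, -24)) = 44.5982
d((14, 9), (-9, 13)) = 23.3452
d((14, 9), (-5, -28)) = 41.5933
d((27, 19), (-19, 0)) = 49.7695
d((27, 19), (20, -22)) = 41.5933
d((27, 19), (-1, 24)) = 28.4429
d((27, 19), (-16, -24)) = 60.8112
d((27, 19), (-9, 13)) = 36.4966
d((27, 19), (-5, -28)) = 56.8595
d((-19, 0), (20, -22)) = 44.7772
d((-19, 0), (-1, 24)) = 30.0
d((-19, 0), (-16, -24)) = 24.1868
d((-19, 0), (-9, 13)) = 16.4012
d((-19, 0), (-5, -28)) = 31.305
d((20, -22), (-1, 24)) = 50.5668
d((20, -22), (-16, -24)) = 36.0555
d((20, -22), (-9, 13)) = 45.4533
d((20, -22), (-5, -28)) = 25.7099
d((-1, 24), (-16, -24)) = 50.2892
d((-1, 24), (-9, 13)) = 13.6015
d((-1, 24), (-5, -28)) = 52.1536
d((-16, -24), (-9, 13)) = 37.6563
d((-16, -24), (-5, -28)) = 11.7047 <-- minimum
d((-9, 13), (-5, -28)) = 41.1947

Closest pair: (-16, -24) and (-5, -28) with distance 11.7047

The closest pair is (-16, -24) and (-5, -28) with Euclidean distance 11.7047. For 8 points, brute-force pairwise comparison is shown above. For large n, the divide-and-conquer algorithm (sort by x, recurse on halves, check the dividing strip) achieves O(n log n).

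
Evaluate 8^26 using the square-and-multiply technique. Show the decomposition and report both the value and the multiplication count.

Computing 8^26 by squaring (build up from 8^1; each line after the first costs one multiplication):

8^1 = 8
8^2 = (8^1)^2 = 8^2 = 64
8^3 = 8 * 8^2 = 8 * 64 = 512
8^6 = (8^3)^2 = 512^2 = 262144
8^12 = (8^6)^2 = 262144^2 = 68719476736
8^13 = 8 * 8^12 = 8 * 68719476736 = 549755813888
8^26 = (8^13)^2 = 549755813888^2 = 302231454903657293676544

Result: 302231454903657293676544
Multiplications needed: 6 (6 lines after 8^1)

8^26 = 302231454903657293676544. Using exponentiation by squaring, this requires 6 multiplications. The key idea: if the exponent is even, square the half-power; if odd, multiply by the base once.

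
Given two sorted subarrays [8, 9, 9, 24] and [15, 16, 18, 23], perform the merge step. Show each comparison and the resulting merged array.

Merging process:

Compare 8 vs 15: take 8 from left. Merged: [8]
Compare 9 vs 15: take 9 from left. Merged: [8, 9]
Compare 9 vs 15: take 9 from left. Merged: [8, 9, 9]
Compare 24 vs 15: take 15 from right. Merged: [8, 9, 9, 15]
Compare 24 vs 16: take 16 from right. Merged: [8, 9, 9, 15, 16]
Compare 24 vs 18: take 18 from right. Merged: [8, 9, 9, 15, 16, 18]
Compare 24 vs 23: take 23 from right. Merged: [8, 9, 9, 15, 16, 18, 23]
Append remaining from left: [24]. Merged: [8, 9, 9, 15, 16, 18, 23, 24]

Final merged array: [8, 9, 9, 15, 16, 18, 23, 24]
Total comparisons: 7

The merged array is [8, 9, 9, 15, 16, 18, 23, 24], requiring 7 comparisons. The merge step runs in O(n) time where n is the total number of elements.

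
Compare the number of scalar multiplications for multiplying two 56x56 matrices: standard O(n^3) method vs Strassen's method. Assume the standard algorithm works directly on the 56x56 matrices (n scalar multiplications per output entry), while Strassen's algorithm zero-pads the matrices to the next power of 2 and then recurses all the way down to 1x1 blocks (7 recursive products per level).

Matrix multiplication for 56x56 matrices:

Strassen's algorithm requires power-of-2 dimensions. Pad 56x56 to 64x64 (next power of 2).

Standard algorithm: 56^3 = 175616 multiplications
Strassen's algorithm: 7^(log2(64)) = 7^6 = 117649 multiplications
Savings: 175616 - 117649 = 57967 multiplications

Standard: 175616 multiplications (56^3). Strassen: 117649 multiplications (7^6, after padding to 64x64). Strassen reduces 8 recursive multiplications to 7 at each level.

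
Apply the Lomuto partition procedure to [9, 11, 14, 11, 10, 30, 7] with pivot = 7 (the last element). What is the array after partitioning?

Lomuto partition with pivot = 7:

Initial array: [9, 11, 14, 11, 10, 30, 7]

arr[0]=9 > 7: no swap
arr[1]=11 > 7: no swap
arr[2]=14 > 7: no swap
arr[3]=11 > 7: no swap
arr[4]=10 > 7: no swap
arr[5]=30 > 7: no swap

Place pivot at position 0: [7, 11, 14, 11, 10, 30, 9]
Pivot position: 0

After partitioning with pivot 7, the array becomes [7, 11, 14, 11, 10, 30, 9]. The pivot is placed at index 0. All elements to the left of the pivot are <= 7, and all elements to the right are > 7.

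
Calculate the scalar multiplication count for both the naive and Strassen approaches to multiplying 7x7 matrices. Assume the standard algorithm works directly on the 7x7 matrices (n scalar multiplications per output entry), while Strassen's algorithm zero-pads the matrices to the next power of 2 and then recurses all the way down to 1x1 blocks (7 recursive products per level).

Matrix multiplication for 7x7 matrices:

Strassen's algorithm requires power-of-2 dimensions. Pad 7x7 to 8x8 (next power of 2).

Standard algorithm: 7^3 = 343 multiplications
Strassen's algorithm: 7^(log2(8)) = 7^3 = 343 multiplications
Savings: 343 - 343 = 0 multiplications

Standard: 343 multiplications (7^3). Strassen: 343 multiplications (7^3, after padding to 8x8). Strassen reduces 8 recursive multiplications to 7 at each level.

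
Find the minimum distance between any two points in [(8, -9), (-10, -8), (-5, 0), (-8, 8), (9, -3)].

Computing all pairwise distances among 5 points:

d((8, -9), (-10, -8)) = 18.0278
d((8, -9), (-5, 0)) = 15.8114
d((8, -9), (-8, 8)) = 23.3452
d((8, -9), (9, -3)) = 6.0828 <-- minimum
d((-10, -8), (-5, 0)) = 9.434
d((-10, -8), (-8, 8)) = 16.1245
d((-10, -8), (9, -3)) = 19.6469
d((-5, 0), (-8, 8)) = 8.544
d((-5, 0), (9, -3)) = 14.3178
d((-8, 8), (9, -3)) = 20.2485

Closest pair: (8, -9) and (9, -3) with distance 6.0828

The closest pair is (8, -9) and (9, -3) with Euclidean distance 6.0828. For 5 points, brute-force pairwise comparison is shown above. For large n, the divide-and-conquer algorithm (sort by x, recurse on halves, check the dividing strip) achieves O(n log n).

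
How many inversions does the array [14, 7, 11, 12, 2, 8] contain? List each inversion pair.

Finding inversions in [14, 7, 11, 12, 2, 8]:

(0, 1): arr[0]=14 > arr[1]=7
(0, 2): arr[0]=14 > arr[2]=11
(0, 3): arr[0]=14 > arr[3]=12
(0, 4): arr[0]=14 > arr[4]=2
(0, 5): arr[0]=14 > arr[5]=8
(1, 4): arr[1]=7 > arr[4]=2
(2, 4): arr[2]=11 > arr[4]=2
(2, 5): arr[2]=11 > arr[5]=8
(3, 4): arr[3]=12 > arr[4]=2
(3, 5): arr[3]=12 > arr[5]=8

Total inversions: 10

The array has 10 inversion(s): (0,1), (0,2), (0,3), (0,4), (0,5), (1,4), (2,4), (2,5), (3,4), (3,5). Each pair (i,j) satisfies i < j and arr[i] > arr[j].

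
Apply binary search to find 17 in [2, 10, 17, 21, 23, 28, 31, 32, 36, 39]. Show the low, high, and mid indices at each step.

Binary search for 17 in [2, 10, 17, 21, 23, 28, 31, 32, 36, 39]:

lo=0, hi=9, mid=4, arr[mid]=23 -> 23 > 17, search left half
lo=0, hi=3, mid=1, arr[mid]=10 -> 10 < 17, search right half
lo=2, hi=3, mid=2, arr[mid]=17 -> Found target at index 2!

Binary search finds 17 at index 2 after 3 comparisons. The search repeatedly halves the search space by comparing with the middle element.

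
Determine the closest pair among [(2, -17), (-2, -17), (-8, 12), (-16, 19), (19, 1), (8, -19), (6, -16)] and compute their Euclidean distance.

Computing all pairwise distances among 7 points:

d((2, -17), (-2, -17)) = 4.0
d((2, -17), (-8, 12)) = 30.6757
d((2, -17), (-16, 19)) = 40.2492
d((2, -17), (19, 1)) = 24.7588
d((2, -17), (8, -19)) = 6.3246
d((2, -17), (6, -16)) = 4.1231
d((-2, -17), (-8, 12)) = 29.6142
d((-2, -17), (-16, 19)) = 38.6264
d((-2, -17), (19, 1)) = 27.6586
d((-2, -17), (8, -19)) = 10.198
d((-2, -17), (6, -16)) = 8.0623
d((-8, 12), (-16, 19)) = 10.6301
d((-8, 12), (19, 1)) = 29.1548
d((-8, 12), (8, -19)) = 34.8855
d((-8, 12), (6, -16)) = 31.305
d((-16, 19), (19, 1)) = 39.3573
d((-16, 19), (8, -19)) = 44.9444
d((-16, 19), (6, -16)) = 41.3401
d((19, 1), (8, -19)) = 22.8254
d((19, 1), (6, -16)) = 21.4009
d((8, -19), (6, -16)) = 3.6056 <-- minimum

Closest pair: (8, -19) and (6, -16) with distance 3.6056

The closest pair is (8, -19) and (6, -16) with Euclidean distance 3.6056. For 7 points, brute-force pairwise comparison is shown above. For large n, the divide-and-conquer algorithm (sort by x, recurse on halves, check the dividing strip) achieves O(n log n).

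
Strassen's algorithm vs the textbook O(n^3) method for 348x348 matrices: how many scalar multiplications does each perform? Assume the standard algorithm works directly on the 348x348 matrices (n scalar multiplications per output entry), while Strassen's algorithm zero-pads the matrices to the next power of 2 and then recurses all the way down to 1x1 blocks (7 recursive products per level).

Matrix multiplication for 348x348 matrices:

Strassen's algorithm requires power-of-2 dimensions. Pad 348x348 to 512x512 (next power of 2).

Standard algorithm: 348^3 = 42144192 multiplications
Strassen's algorithm: 7^(log2(512)) = 7^9 = 40353607 multiplications
Savings: 42144192 - 40353607 = 1790585 multiplications

Standard: 42144192 multiplications (348^3). Strassen: 40353607 multiplications (7^9, after padding to 512x512). Strassen reduces 8 recursive multiplications to 7 at each level.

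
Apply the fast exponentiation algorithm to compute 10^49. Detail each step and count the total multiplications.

Computing 10^49 by squaring (build up from 10^1; each line after the first costs one multiplication):

10^1 = 10
10^2 = (10^1)^2 = 10^2 = 100
10^3 = 10 * 10^2 = 10 * 100 = 1000
10^6 = (10^3)^2 = 1000^2 = 1000000
10^12 = (10^6)^2 = 1000000^2 = 1000000000000
10^24 = (10^12)^2 = 1000000000000^2 = 1000000000000000000000000
10^48 = (10^24)^2 = 1000000000000000000000000^2 = 1000000000000000000000000000000000000000000000000
10^49 = 10 * 10^48 = 10 * 1000000000000000000000000000000000000000000000000 = 10000000000000000000000000000000000000000000000000

Result: 10000000000000000000000000000000000000000000000000
Multiplications needed: 7 (7 lines after 10^1)

10^49 = 10000000000000000000000000000000000000000000000000. Using exponentiation by squaring, this requires 7 multiplications. The key idea: if the exponent is even, square the half-power; if odd, multiply by the base once.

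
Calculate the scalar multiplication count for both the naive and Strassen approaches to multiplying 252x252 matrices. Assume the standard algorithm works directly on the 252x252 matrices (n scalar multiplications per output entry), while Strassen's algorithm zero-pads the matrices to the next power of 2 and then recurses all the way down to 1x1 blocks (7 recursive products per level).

Matrix multiplication for 252x252 matrices:

Strassen's algorithm requires power-of-2 dimensions. Pad 252x252 to 256x256 (next power of 2).

Standard algorithm: 252^3 = 16003008 multiplications
Strassen's algorithm: 7^(log2(256)) = 7^8 = 5764801 multiplications
Savings: 16003008 - 5764801 = 10238207 multiplications

Standard: 16003008 multiplications (252^3). Strassen: 5764801 multiplications (7^8, after padding to 256x256). Strassen reduces 8 recursive multiplications to 7 at each level.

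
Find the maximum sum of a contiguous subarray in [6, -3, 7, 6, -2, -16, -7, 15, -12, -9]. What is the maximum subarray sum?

Using Kadane's algorithm on [6, -3, 7, 6, -2, -16, -7, 15, -12, -9]:

Scanning through the array:
Position 1 (value -3): max_ending_here = 3, max_so_far = 6
Position 2 (value 7): max_ending_here = 10, max_so_far = 10
Position 3 (value 6): max_ending_here = 16, max_so_far = 16
Position 4 (value -2): max_ending_here = 14, max_so_far = 16
Position 5 (value -16): max_ending_here = -2, max_so_far = 16
Position 6 (value -7): max_ending_here = -7, max_so_far = 16
Position 7 (value 15): max_ending_here = 15, max_so_far = 16
Position 8 (value -12): max_ending_here = 3, max_so_far = 16
Position 9 (value -9): max_ending_here = -6, max_so_far = 16

Maximum subarray: [6, -3, 7, 6]
Maximum sum: 16

The maximum subarray is [6, -3, 7, 6] with sum 16. This subarray runs from index 0 to index 3.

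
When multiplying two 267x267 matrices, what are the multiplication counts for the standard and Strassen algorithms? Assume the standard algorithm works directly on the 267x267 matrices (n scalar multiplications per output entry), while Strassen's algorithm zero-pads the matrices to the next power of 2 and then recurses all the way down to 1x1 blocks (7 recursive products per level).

Matrix multiplication for 267x267 matrices:

Strassen's algorithm requires power-of-2 dimensions. Pad 267x267 to 512x512 (next power of 2).

Standard algorithm: 267^3 = 19034163 multiplications
Strassen's algorithm: 7^(log2(512)) = 7^9 = 40353607 multiplications
Difference: 19034163 - 40353607 = -21319444 (Strassen uses MORE here due to padding overhead — for small or just-over-power-of-2 n, padding can outweigh the per-level savings)

Standard: 19034163 multiplications (267^3). Strassen: 40353607 multiplications (7^9, after padding to 512x512). Strassen reduces 8 recursive multiplications to 7 at each level.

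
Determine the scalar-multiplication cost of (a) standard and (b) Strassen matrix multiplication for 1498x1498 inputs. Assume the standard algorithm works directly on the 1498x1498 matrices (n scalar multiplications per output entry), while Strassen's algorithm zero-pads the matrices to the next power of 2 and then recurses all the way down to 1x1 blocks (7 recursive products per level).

Matrix multiplication for 1498x1498 matrices:

Strassen's algorithm requires power-of-2 dimensions. Pad 1498x1498 to 2048x2048 (next power of 2).

Standard algorithm: 1498^3 = 3361517992 multiplications
Strassen's algorithm: 7^(log2(2048)) = 7^11 = 1977326743 multiplications
Savings: 3361517992 - 1977326743 = 1384191249 multiplications

Standard: 3361517992 multiplications (1498^3). Strassen: 1977326743 multiplications (7^11, after padding to 2048x2048). Strassen reduces 8 recursive multiplications to 7 at each level.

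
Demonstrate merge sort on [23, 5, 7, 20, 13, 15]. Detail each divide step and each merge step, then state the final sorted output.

Merge sort trace:

Split: [23, 5, 7, 20, 13, 15] -> [23, 5, 7] and [20, 13, 15]
  Split: [23, 5, 7] -> [23] and [5, 7]
    Split: [5, 7] -> [5] and [7]
    Merge: [5] + [7] -> [5, 7]
  Merge: [23] + [5, 7] -> [5, 7, 23]
  Split: [20, 13, 15] -> [20] and [13, 15]
    Split: [13, 15] -> [13] and [15]
    Merge: [13] + [15] -> [13, 15]
  Merge: [20] + [13, 15] -> [13, 15, 20]
Merge: [5, 7, 23] + [13, 15, 20] -> [5, 7, 13, 15, 20, 23]

Final sorted array: [5, 7, 13, 15, 20, 23]

The merge sort proceeds by recursively splitting the array and merging sorted halves.
After all merges, the sorted array is [5, 7, 13, 15, 20, 23].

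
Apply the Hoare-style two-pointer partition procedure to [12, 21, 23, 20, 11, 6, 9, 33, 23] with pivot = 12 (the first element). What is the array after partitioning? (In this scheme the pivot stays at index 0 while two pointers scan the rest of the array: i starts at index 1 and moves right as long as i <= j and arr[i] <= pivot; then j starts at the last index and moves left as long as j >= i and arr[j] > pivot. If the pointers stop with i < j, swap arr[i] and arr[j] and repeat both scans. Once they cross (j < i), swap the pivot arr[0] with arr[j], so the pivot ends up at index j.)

Hoare-style two-pointer partition with pivot = 12:

Initial array: [12, 21, 23, 20, 11, 6, 9, 33, 23]

Pointers start at i = 1, j = 8.
i stops at index 1 (arr[1]=21 > 12), j stops at index 6 (arr[6]=9 <= 12): swap arr[1] and arr[6], array becomes [12, 9, 23, 20, 11, 6, 21, 33, 23]
i stops at index 2 (arr[2]=23 > 12), j stops at index 5 (arr[5]=6 <= 12): swap arr[2] and arr[5], array becomes [12, 9, 6, 20, 11, 23, 21, 33, 23]
i stops at index 3 (arr[3]=20 > 12), j stops at index 4 (arr[4]=11 <= 12): swap arr[3] and arr[4], array becomes [12, 9, 6, 11, 20, 23, 21, 33, 23]
i ends at 4, j ends at 3: the pointers have crossed (j < i), so scanning stops.

Swap pivot arr[0] with arr[3] to place pivot at position 3: [11, 9, 6, 12, 20, 23, 21, 33, 23]
Pivot position: 3

After partitioning with pivot 12, the array becomes [11, 9, 6, 12, 20, 23, 21, 33, 23]. The pivot is placed at index 3. All elements to the left of the pivot are <= 12, and all elements to the right are > 12.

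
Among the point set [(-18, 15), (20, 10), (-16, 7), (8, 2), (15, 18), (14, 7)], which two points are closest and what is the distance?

Computing all pairwise distances among 6 points:

d((-18, 15), (20, 10)) = 38.3275
d((-18, 15), (-16, 7)) = 8.2462
d((-18, 15), (8, 2)) = 29.0689
d((-18, 15), (15, 18)) = 33.1361
d((-18, 15), (14, 7)) = 32.9848
d((20, 10), (-16, 7)) = 36.1248
d((20, 10), (8, 2)) = 14.4222
d((20, 10), (15, 18)) = 9.434
d((20, 10), (14, 7)) = 6.7082 <-- minimum
d((-16, 7), (8, 2)) = 24.5153
d((-16, 7), (15, 18)) = 32.8938
d((-16, 7), (14, 7)) = 30.0
d((8, 2), (15, 18)) = 17.4642
d((8, 2), (14, 7)) = 7.8102
d((15, 18), (14, 7)) = 11.0454

Closest pair: (20, 10) and (14, 7) with distance 6.7082

The closest pair is (20, 10) and (14, 7) with Euclidean distance 6.7082. For 6 points, brute-force pairwise comparison is shown above. For large n, the divide-and-conquer algorithm (sort by x, recurse on halves, check the dividing strip) achieves O(n log n).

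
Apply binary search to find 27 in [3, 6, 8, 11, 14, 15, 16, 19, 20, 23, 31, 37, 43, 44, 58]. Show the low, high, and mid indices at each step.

Binary search for 27 in [3, 6, 8, 11, 14, 15, 16, 19, 20, 23, 31, 37, 43, 44, 58]:

lo=0, hi=14, mid=7, arr[mid]=19 -> 19 < 27, search right half
lo=8, hi=14, mid=11, arr[mid]=37 -> 37 > 27, search left half
lo=8, hi=10, mid=9, arr[mid]=23 -> 23 < 27, search right half
lo=10, hi=10, mid=10, arr[mid]=31 -> 31 > 27, search left half
lo=10 > hi=9, target 27 not found

Binary search determines that 27 is not in the array after 4 comparisons. The search space was exhausted without finding the target.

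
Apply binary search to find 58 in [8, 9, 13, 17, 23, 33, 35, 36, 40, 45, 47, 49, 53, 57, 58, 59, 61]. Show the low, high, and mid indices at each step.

Binary search for 58 in [8, 9, 13, 17, 23, 33, 35, 36, 40, 45, 47, 49, 53, 57, 58, 59, 61]:

lo=0, hi=16, mid=8, arr[mid]=40 -> 40 < 58, search right half
lo=9, hi=16, mid=12, arr[mid]=53 -> 53 < 58, search right half
lo=13, hi=16, mid=14, arr[mid]=58 -> Found target at index 14!

Binary search finds 58 at index 14 after 3 comparisons. The search repeatedly halves the search space by comparing with the middle element.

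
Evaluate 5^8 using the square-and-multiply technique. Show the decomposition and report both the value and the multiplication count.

Computing 5^8 by squaring (build up from 5^1; each line after the first costs one multiplication):

5^1 = 5
5^2 = (5^1)^2 = 5^2 = 25
5^4 = (5^2)^2 = 25^2 = 625
5^8 = (5^4)^2 = 625^2 = 390625

Result: 390625
Multiplications needed: 3 (3 lines after 5^1)

5^8 = 390625. Using exponentiation by squaring, this requires 3 multiplications. The key idea: if the exponent is even, square the half-power; if odd, multiply by the base once.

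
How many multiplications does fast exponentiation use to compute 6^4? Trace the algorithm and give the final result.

Computing 6^4 by squaring (build up from 6^1; each line after the first costs one multiplication):

6^1 = 6
6^2 = (6^1)^2 = 6^2 = 36
6^4 = (6^2)^2 = 36^2 = 1296

Result: 1296
Multiplications needed: 2 (2 lines after 6^1)

6^4 = 1296. Using exponentiation by squaring, this requires 2 multiplications. The key idea: if the exponent is even, square the half-power; if odd, multiply by the base once.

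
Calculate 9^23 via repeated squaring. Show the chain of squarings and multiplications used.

Computing 9^23 by squaring (build up from 9^1; each line after the first costs one multiplication):

9^1 = 9
9^2 = (9^1)^2 = 9^2 = 81
9^4 = (9^2)^2 = 81^2 = 6561
9^5 = 9 * 9^4 = 9 * 6561 = 59049
9^10 = (9^5)^2 = 59049^2 = 3486784401
9^11 = 9 * 9^10 = 9 * 3486784401 = 31381059609
9^22 = (9^11)^2 = 31381059609^2 = 984770902183611232881
9^23 = 9 * 9^22 = 9 * 984770902183611232881 = 8862938119652501095929

Result: 8862938119652501095929
Multiplications needed: 7 (7 lines after 9^1)

9^23 = 8862938119652501095929. Using exponentiation by squaring, this requires 7 multiplications. The key idea: if the exponent is even, square the half-power; if odd, multiply by the base once.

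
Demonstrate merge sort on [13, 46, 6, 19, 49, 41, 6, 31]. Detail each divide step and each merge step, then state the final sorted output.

Merge sort trace:

Split: [13, 46, 6, 19, 49, 41, 6, 31] -> [13, 46, 6, 19] and [49, 41, 6, 31]
  Split: [13, 46, 6, 19] -> [13, 46] and [6, 19]
    Split: [13, 46] -> [13] and [46]
    Merge: [13] + [46] -> [13, 46]
    Split: [6, 19] -> [6] and [19]
    Merge: [6] + [19] -> [6, 19]
  Merge: [13, 46] + [6, 19] -> [6, 13, 19, 46]
  Split: [49, 41, 6, 31] -> [49, 41] and [6, 31]
    Split: [49, 41] -> [49] and [41]
    Merge: [49] + [41] -> [41, 49]
    Split: [6, 31] -> [6] and [31]
    Merge: [6] + [31] -> [6, 31]
  Merge: [41, 49] + [6, 31] -> [6, 31, 41, 49]
Merge: [6, 13, 19, 46] + [6, 31, 41, 49] -> [6, 6, 13, 19, 31, 41, 46, 49]

Final sorted array: [6, 6, 13, 19, 31, 41, 46, 49]

The merge sort proceeds by recursively splitting the array and merging sorted halves.
After all merges, the sorted array is [6, 6, 13, 19, 31, 41, 46, 49].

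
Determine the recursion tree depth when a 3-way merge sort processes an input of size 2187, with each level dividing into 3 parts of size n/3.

For divide and conquer with division factor 3:

Problem sizes at each level:
Level 0: 2187
Level 1: 729
Level 2: 243
Level 3: 81
Level 4: 27
Level 5: 9
Level 6: 3
Level 7: 1

The root is level 0 and the size-1 base case is level 7 (the tree spans levels 0 through 7, i.e. 8 levels counting the root), so the depth is the number of divisions: log_3(2187) = 7

The recursion tree depth is log_3(2187) = 7. At each level, the problem size is divided by 3, so it takes 7 divisions to reduce to a base case of size 1. The algorithm makes 3 recursive calls at each level.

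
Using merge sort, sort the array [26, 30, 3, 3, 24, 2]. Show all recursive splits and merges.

Merge sort trace:

Split: [26, 30, 3, 3, 24, 2] -> [26, 30, 3] and [3, 24, 2]
  Split: [26, 30, 3] -> [26] and [30, 3]
    Split: [30, 3] -> [30] and [3]
    Merge: [30] + [3] -> [3, 30]
  Merge: [26] + [3, 30] -> [3, 26, 30]
  Split: [3, 24, 2] -> [3] and [24, 2]
    Split: [24, 2] -> [24] and [2]
    Merge: [24] + [2] -> [2, 24]
  Merge: [3] + [2, 24] -> [2, 3, 24]
Merge: [3, 26, 30] + [2, 3, 24] -> [2, 3, 3, 24, 26, 30]

Final sorted array: [2, 3, 3, 24, 26, 30]

The merge sort proceeds by recursively splitting the array and merging sorted halves.
After all merges, the sorted array is [2, 3, 3, 24, 26, 30].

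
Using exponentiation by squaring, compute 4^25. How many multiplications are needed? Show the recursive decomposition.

Computing 4^25 by squaring (build up from 4^1; each line after the first costs one multiplication):

4^1 = 4
4^2 = (4^1)^2 = 4^2 = 16
4^3 = 4 * 4^2 = 4 * 16 = 64
4^6 = (4^3)^2 = 64^2 = 4096
4^12 = (4^6)^2 = 4096^2 = 16777216
4^24 = (4^12)^2 = 16777216^2 = 281474976710656
4^25 = 4 * 4^24 = 4 * 281474976710656 = 1125899906842624

Result: 1125899906842624
Multiplications needed: 6 (6 lines after 4^1)

4^25 = 1125899906842624. Using exponentiation by squaring, this requires 6 multiplications. The key idea: if the exponent is even, square the half-power; if odd, multiply by the base once.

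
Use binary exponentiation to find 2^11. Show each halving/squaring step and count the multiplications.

Computing 2^11 by squaring (build up from 2^1; each line after the first costs one multiplication):

2^1 = 2
2^2 = (2^1)^2 = 2^2 = 4
2^4 = (2^2)^2 = 4^2 = 16
2^5 = 2 * 2^4 = 2 * 16 = 32
2^10 = (2^5)^2 = 32^2 = 1024
2^11 = 2 * 2^10 = 2 * 1024 = 2048

Result: 2048
Multiplications needed: 5 (5 lines after 2^1)

2^11 = 2048. Using exponentiation by squaring, this requires 5 multiplications. The key idea: if the exponent is even, square the half-power; if odd, multiply by the base once.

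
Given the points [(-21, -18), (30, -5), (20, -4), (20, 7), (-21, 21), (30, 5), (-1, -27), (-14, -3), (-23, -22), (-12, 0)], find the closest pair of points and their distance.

Computing all pairwise distances among 10 points:

d((-21, -18), (30, -5)) = 52.6308
d((-21, -18), (20, -4)) = 43.3244
d((-21, -18), (20, 7)) = 48.0208
d((-21, -18), (-21, 21)) = 39.0
d((-21, -18), (30, 5)) = 55.9464
d((-21, -18), (-1, -27)) = 21.9317
d((-21, -18), (-14, -3)) = 16.5529
d((-21, -18), (-23, -22)) = 4.4721
d((-21, -18), (-12, 0)) = 20.1246
d((30, -5), (20, -4)) = 10.0499
d((30, -5), (20, 7)) = 15.6205
d((30, -5), (-21, 21)) = 57.2451
d((30, -5), (30, 5)) = 10.0
d((30, -5), (-1, -27)) = 38.0132
d((30, -5), (-14, -3)) = 44.0454
d((30, -5), (-23, -22)) = 55.6597
d((30, -5), (-12, 0)) = 42.2966
d((20, -4), (20, 7)) = 11.0
d((20, -4), (-21, 21)) = 48.0208
d((20, -4), (30, 5)) = 13.4536
d((20, -4), (-1, -27)) = 31.1448
d((20, -4), (-14, -3)) = 34.0147
d((20, -4), (-23, -22)) = 46.6154
d((20, -4), (-12, 0)) = 32.249
d((20, 7), (-21, 21)) = 43.3244
d((20, 7), (30, 5)) = 10.198
d((20, 7), (-1, -27)) = 39.9625
d((20, 7), (-14, -3)) = 35.4401
d((20, 7), (-23, -22)) = 51.8652
d((20, 7), (-12, 0)) = 32.7567
d((-21, 21), (30, 5)) = 53.4509
d((-21, 21), (-1, -27)) = 52.0
d((-21, 21), (-14, -3)) = 25.0
d((-21, 21), (-23, -22)) = 43.0465
d((-21, 21), (-12, 0)) = 22.8473
d((30, 5), (-1, -27)) = 44.5533
d((30, 5), (-14, -3)) = 44.7214
d((30, 5), (-23, -22)) = 59.4811
d((30, 5), (-12, 0)) = 42.2966
d((-1, -27), (-14, -3)) = 27.2947
d((-1, -27), (-23, -22)) = 22.561
d((-1, -27), (-12, 0)) = 29.1548
d((-14, -3), (-23, -22)) = 21.0238
d((-14, -3), (-12, 0)) = 3.6056 <-- minimum
d((-23, -22), (-12, 0)) = 24.5967

Closest pair: (-14, -3) and (-12, 0) with distance 3.6056

The closest pair is (-14, -3) and (-12, 0) with Euclidean distance 3.6056. For 10 points, brute-force pairwise comparison is shown above. For large n, the divide-and-conquer algorithm (sort by x, recurse on halves, check the dividing strip) achieves O(n log n).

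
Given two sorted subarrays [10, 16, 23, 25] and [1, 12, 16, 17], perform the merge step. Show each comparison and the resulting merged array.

Merging process:

Compare 10 vs 1: take 1 from right. Merged: [1]
Compare 10 vs 12: take 10 from left. Merged: [1, 10]
Compare 16 vs 12: take 12 from right. Merged: [1, 10, 12]
Compare 16 vs 16: take 16 from left. Merged: [1, 10, 12, 16]
Compare 23 vs 16: take 16 from right. Merged: [1, 10, 12, 16, 16]
Compare 23 vs 17: take 17 from right. Merged: [1, 10, 12, 16, 16, 17]
Append remaining from left: [23, 25]. Merged: [1, 10, 12, 16, 16, 17, 23, 25]

Final merged array: [1, 10, 12, 16, 16, 17, 23, 25]
Total comparisons: 6

The merged array is [1, 10, 12, 16, 16, 17, 23, 25], requiring 6 comparisons. The merge step runs in O(n) time where n is the total number of elements.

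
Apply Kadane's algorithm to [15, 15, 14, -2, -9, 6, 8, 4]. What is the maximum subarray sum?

Using Kadane's algorithm on [15, 15, 14, -2, -9, 6, 8, 4]:

Scanning through the array:
Position 1 (value 15): max_ending_here = 30, max_so_far = 30
Position 2 (value 14): max_ending_here = 44, max_so_far = 44
Position 3 (value -2): max_ending_here = 42, max_so_far = 44
Position 4 (value -9): max_ending_here = 33, max_so_far = 44
Position 5 (value 6): max_ending_here = 39, max_so_far = 44
Position 6 (value 8): max_ending_here = 47, max_so_far = 47
Position 7 (value 4): max_ending_here = 51, max_so_far = 51

Maximum subarray: [15, 15, 14, -2, -9, 6, 8, 4]
Maximum sum: 51

The maximum subarray is [15, 15, 14, -2, -9, 6, 8, 4] with sum 51. This subarray runs from index 0 to index 7.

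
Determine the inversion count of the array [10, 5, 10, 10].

Finding inversions in [10, 5, 10, 10]:

(0, 1): arr[0]=10 > arr[1]=5

Total inversions: 1

The array has 1 inversion(s): (0,1). Each pair (i,j) satisfies i < j and arr[i] > arr[j].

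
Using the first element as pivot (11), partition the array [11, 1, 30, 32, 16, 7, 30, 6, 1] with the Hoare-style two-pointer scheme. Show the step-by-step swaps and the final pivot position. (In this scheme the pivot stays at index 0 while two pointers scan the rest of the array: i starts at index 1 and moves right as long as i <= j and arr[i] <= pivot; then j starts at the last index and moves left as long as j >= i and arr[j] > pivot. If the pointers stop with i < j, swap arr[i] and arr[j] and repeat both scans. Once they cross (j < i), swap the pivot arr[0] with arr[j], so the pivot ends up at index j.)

Hoare-style two-pointer partition with pivot = 11:

Initial array: [11, 1, 30, 32, 16, 7, 30, 6, 1]

Pointers start at i = 1, j = 8.
i stops at index 2 (arr[2]=30 > 11), j stops at index 8 (arr[8]=1 <= 11): swap arr[2] and arr[8], array becomes [11, 1, 1, 32, 16, 7, 30, 6, 30]
i stops at index 3 (arr[3]=32 > 11), j stops at index 7 (arr[7]=6 <= 11): swap arr[3] and arr[7], array becomes [11, 1, 1, 6, 16, 7, 30, 32, 30]
i stops at index 4 (arr[4]=16 > 11), j stops at index 5 (arr[5]=7 <= 11): swap arr[4] and arr[5], array becomes [11, 1, 1, 6, 7, 16, 30, 32, 30]
i ends at 5, j ends at 4: the pointers have crossed (j < i), so scanning stops.

Swap pivot arr[0] with arr[4] to place pivot at position 4: [7, 1, 1, 6, 11, 16, 30, 32, 30]
Pivot position: 4

After partitioning with pivot 11, the array becomes [7, 1, 1, 6, 11, 16, 30, 32, 30]. The pivot is placed at index 4. All elements to the left of the pivot are <= 11, and all elements to the right are > 11.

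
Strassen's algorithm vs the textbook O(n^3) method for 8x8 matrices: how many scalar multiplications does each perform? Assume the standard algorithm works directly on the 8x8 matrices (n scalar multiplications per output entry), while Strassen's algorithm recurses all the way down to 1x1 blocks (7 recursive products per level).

Matrix multiplication for 8x8 matrices:

Standard algorithm: 8^3 = 512 multiplications
Strassen's algorithm: 7^(log2(8)) = 7^3 = 343 multiplications
Savings: 512 - 343 = 169 multiplications

Standard: 512 multiplications (8^3). Strassen: 343 multiplications (7^3). Strassen reduces 8 recursive multiplications to 7 at each level.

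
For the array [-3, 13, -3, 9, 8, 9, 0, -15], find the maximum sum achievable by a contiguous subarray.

Using Kadane's algorithm on [-3, 13, -3, 9, 8, 9, 0, -15]:

Scanning through the array:
Position 1 (value 13): max_ending_here = 13, max_so_far = 13
Position 2 (value -3): max_ending_here = 10, max_so_far = 13
Position 3 (value 9): max_ending_here = 19, max_so_far = 19
Position 4 (value 8): max_ending_here = 27, max_so_far = 27
Position 5 (value 9): max_ending_here = 36, max_so_far = 36
Position 6 (value 0): max_ending_here = 36, max_so_far = 36
Position 7 (value -15): max_ending_here = 21, max_so_far = 36

Maximum subarray: [13, -3, 9, 8, 9]
Maximum sum: 36

The maximum subarray is [13, -3, 9, 8, 9] with sum 36. This subarray runs from index 1 to index 5.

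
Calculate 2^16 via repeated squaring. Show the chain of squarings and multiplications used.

Computing 2^16 by squaring (build up from 2^1; each line after the first costs one multiplication):

2^1 = 2
2^2 = (2^1)^2 = 2^2 = 4
2^4 = (2^2)^2 = 4^2 = 16
2^8 = (2^4)^2 = 16^2 = 256
2^16 = (2^8)^2 = 256^2 = 65536

Result: 65536
Multiplications needed: 4 (4 lines after 2^1)

2^16 = 65536. Using exponentiation by squaring, this requires 4 multiplications. The key idea: if the exponent is even, square the half-power; if odd, multiply by the base once.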